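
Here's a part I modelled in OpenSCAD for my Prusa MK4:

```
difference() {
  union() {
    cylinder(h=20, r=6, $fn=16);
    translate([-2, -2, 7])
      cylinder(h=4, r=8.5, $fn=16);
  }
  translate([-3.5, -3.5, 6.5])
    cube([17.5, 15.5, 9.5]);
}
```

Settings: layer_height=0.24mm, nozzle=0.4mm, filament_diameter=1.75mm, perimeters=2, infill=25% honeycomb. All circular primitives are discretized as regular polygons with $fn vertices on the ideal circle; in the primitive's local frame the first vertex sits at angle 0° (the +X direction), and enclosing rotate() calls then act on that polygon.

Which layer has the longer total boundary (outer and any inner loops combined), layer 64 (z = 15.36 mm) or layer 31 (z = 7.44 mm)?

layer 31 (z = 7.44 mm)

Layer 64 (z = 15.36): the r=6 cylinder contributes a regular 16-gon of circumradius 6 (perimeter = 2·16·6.000·sin(180°/16) = 37.46 mm); the cylinder at (-2, -2) is not intersected at this z (z outside [7, 11]); Taking the union: only the r=6 cylinder is present, so the union is just that shape — boundary = 37.46 mm; the cube at (-3.5, -3.5) is present — its section is the full 17.5×15.5 rectangle (perimeter 66.00 mm); After the difference (first − rest): starting from that combined region, the 17.5×15.5 cube at (-3.5, -3.5) partially overlaps it — only the 78.69 mm² overlap (of its 271.25 mm²) is removed, clipping the outline — boundary = 36.99 mm. So its perimeter = 36.99 mm. Layer 31 (z = 7.44): the cylinder: section is a regular 16-gon, circumradius r=6 (perimeter = 2·16·6.000·sin(180°/16) = 37.46 mm); the cylinder at (-2, -2): section is a regular 16-gon, circumradius r=8.5 (perimeter = 2·16·8.500·sin(180°/16) = 53.06 mm); Merging all regions: the regions partially overlap (shared area 108.47 mm²), so the edge portions inside another operand are dropped and the merged outline is re-measured after clipping — boundary = 53.32 mm; the cube at (-3.5, -3.5) is present — its section is the full 17.5×15.5 rectangle (perimeter 66.00 mm); Taking the first minus the rest: starting from the result so far, the 17.5×15.5 cube at (-3.5, -3.5) partially overlaps it — only the 84.34 mm² overlap (of its 271.25 mm²) is removed, clipping the outline — boundary = 56.14 mm. So its perimeter = 56.14 mm. Layer 31 is larger (56.14 vs 36.99 mm).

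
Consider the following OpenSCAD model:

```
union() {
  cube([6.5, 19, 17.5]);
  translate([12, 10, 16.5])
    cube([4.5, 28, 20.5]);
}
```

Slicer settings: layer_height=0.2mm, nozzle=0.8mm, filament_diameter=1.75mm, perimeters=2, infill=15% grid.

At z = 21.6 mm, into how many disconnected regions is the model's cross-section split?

At z = 21.6 mm: the cube does not reach this height (z outside [0, 17.5]); the cube at (12, 10) (footprint 4.5×28) is included at this height; Combining (union): only the 4.5×28 cube at (12, 10) is present, so the union is just that shape — 1 connected region. The result has 1 disconnected region.

1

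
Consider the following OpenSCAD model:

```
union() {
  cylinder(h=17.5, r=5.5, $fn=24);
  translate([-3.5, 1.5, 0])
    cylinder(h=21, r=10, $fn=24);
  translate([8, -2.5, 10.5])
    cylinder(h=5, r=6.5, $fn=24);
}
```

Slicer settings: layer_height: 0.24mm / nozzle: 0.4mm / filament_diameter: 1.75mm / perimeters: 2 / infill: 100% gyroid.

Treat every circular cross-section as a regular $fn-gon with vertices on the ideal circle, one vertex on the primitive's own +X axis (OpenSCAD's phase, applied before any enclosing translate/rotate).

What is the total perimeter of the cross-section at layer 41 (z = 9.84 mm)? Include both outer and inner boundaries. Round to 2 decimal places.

At z = 9.84 mm: the cylinder: section is a regular 24-gon, circumradius r=5.5 (perimeter = 2·24·5.500·sin(180°/24) = 34.46 mm); the r=10 cylinder at (-3.5, 1.5) contributes a regular 24-gon of circumradius 10 (perimeter = 2·24·10.000·sin(180°/24) = 62.65 mm); the cylinder at (8, -2.5) does not reach this height (z outside [10.5, 15.5]); Merging all regions: the r=5.5 cylinder lies entirely inside the r=10 cylinder at (-3.5, 1.5), so the union is just the r=10 cylinder at (-3.5, 1.5) — boundary = 62.65 mm. Overall, the cross-section is a single solid region. Total boundary length (outer) = 62.65 mm.

62.65 mm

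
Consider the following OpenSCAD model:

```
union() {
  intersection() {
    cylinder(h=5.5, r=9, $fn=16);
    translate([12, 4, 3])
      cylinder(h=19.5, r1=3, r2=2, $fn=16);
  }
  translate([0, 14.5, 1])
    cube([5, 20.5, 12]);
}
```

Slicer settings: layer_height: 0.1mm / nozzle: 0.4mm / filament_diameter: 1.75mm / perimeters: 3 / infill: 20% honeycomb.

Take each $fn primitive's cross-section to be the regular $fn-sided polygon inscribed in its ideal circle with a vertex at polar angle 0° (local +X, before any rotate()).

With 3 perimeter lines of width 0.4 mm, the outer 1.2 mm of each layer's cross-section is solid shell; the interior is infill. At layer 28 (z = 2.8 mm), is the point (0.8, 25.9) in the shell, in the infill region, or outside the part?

shell

At z = 2.8 mm: the r=9 cylinder gives a regular 16-gon of circumradius 9 (constant along its height); the cone at (12, 4) is not intersected at this z (z outside [3, 22.5]); Keeping only the common overlap: at least one operand is absent at this height, so nothing remains; the 5×20.5 cube at (0, 14.5) contributes its full rectangle; Merging all regions: only the 5×20.5 cube at (0, 14.5) is present, so the union is just that shape — 1 connected region. Overall, the cross-section is a single solid region. The nearest boundary edge runs (0.00, 35.00)→(0.00, 14.50); distance from the point to it = 0.80 mm. The point is inside the cross-section, 0.80 mm from the nearest boundary — within the 1.2 mm shell band (3 × 0.4).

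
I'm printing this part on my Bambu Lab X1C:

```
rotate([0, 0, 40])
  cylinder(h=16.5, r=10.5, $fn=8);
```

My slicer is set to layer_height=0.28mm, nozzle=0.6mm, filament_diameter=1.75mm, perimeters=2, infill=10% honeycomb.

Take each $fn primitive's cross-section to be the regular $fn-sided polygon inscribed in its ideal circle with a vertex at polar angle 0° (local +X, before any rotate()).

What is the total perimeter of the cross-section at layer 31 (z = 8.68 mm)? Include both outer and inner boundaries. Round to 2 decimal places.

At z = 8.68 mm: the r=10.5 cylinder contributes a regular 8-gon of circumradius 10.5 (perimeter = 2·8·10.500·sin(180°/8) = 64.29 mm); (whole slice rotated 40° about Z — lengths, areas and connectivity unchanged). Overall, the cross-section is a single solid region. Total boundary length (outer) = 64.29 mm.

64.29 mm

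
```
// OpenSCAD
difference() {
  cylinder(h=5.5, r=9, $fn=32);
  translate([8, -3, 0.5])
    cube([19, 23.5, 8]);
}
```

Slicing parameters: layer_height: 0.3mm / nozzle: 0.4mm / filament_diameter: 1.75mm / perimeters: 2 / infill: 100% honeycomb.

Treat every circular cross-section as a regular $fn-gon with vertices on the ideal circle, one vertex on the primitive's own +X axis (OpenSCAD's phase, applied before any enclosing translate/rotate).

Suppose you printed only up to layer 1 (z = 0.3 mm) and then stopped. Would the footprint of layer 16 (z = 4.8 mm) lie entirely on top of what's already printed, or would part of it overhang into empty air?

entirely on top

Compare the two slices. At z = 0.3: the r=9 cylinder gives a regular 32-gon of circumradius 9 (constant along its height) (area = (32/2)·9.000²·sin(360°/32) = 252.84 mm²); the cube at (8, -3) is not intersected at this z (z outside [0.5, 8.5]); Taking the first minus the rest: none of the subtracted shapes is present at this height, so the r=9 cylinder is unchanged — area = 252.84 mm². At z = 4.8: the r=9 cylinder gives a regular 32-gon of circumradius 9 (constant along its height) (area = (32/2)·9.000²·sin(360°/32) = 252.84 mm²); the 19×23.5 cube at (8, -3) contributes its full rectangle (area 446.50 mm²); Taking the first minus the rest: starting from the r=9 cylinder (252.84 mm²), the 19×23.5 cube at (8, -3) partially overlaps it — only the 5.06 mm² overlap (of its 446.50 mm²) is removed, clipping the outline — area = 247.78 mm². Checking containment: the cross-section at z = 4.8 is a subset of the cross-section at z = 0.3.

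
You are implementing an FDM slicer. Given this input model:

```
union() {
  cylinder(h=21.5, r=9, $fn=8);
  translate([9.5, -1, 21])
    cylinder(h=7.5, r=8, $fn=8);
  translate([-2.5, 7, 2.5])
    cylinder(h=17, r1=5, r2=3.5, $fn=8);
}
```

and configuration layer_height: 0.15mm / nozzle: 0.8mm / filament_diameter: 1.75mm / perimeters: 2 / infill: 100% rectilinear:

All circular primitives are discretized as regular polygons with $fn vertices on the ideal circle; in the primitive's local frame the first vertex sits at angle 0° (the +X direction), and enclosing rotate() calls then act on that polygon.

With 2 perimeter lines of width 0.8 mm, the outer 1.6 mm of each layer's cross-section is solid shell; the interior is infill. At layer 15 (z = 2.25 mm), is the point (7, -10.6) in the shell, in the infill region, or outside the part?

outside

At z = 2.25 mm: the r=9 cylinder gives a regular 8-gon of circumradius 9 (constant along its height); the cylinder at (9.5, -1) is not intersected at this z (z outside [21, 28.5]); the cone at (-2.5, 7) does not reach this height (z outside [2.5, 19.5]); Merging all regions: only the r=9 cylinder is present, so the union is just that shape — 1 connected region. Overall, the cross-section is a single solid region. The nearest boundary edge runs (-0.00, -9.00)→(6.36, -6.36); distance from the point to it = 4.16 mm. The point is not inside any of the regions above, so it lies outside the cross-section (4.16 mm from the nearest boundary).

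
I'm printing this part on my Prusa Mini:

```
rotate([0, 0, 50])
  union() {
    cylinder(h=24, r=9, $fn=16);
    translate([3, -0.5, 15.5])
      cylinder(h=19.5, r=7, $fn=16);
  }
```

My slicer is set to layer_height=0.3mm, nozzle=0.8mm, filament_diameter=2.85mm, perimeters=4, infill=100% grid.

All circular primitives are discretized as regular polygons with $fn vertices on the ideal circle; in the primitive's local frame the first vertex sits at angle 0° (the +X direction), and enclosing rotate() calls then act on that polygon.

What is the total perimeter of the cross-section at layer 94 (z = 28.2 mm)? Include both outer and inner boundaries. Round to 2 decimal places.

At z = 28.2 mm: the cylinder is not intersected at this z (z outside [0, 24]); the r=7 cylinder at (3, -0.5) gives a regular 16-gon of circumradius 7 (constant along its height) (perimeter = 2·16·7.000·sin(180°/16) = 43.70 mm); Merging all regions: only the r=7 cylinder at (3, -0.5) is present, so the union is just that shape — boundary = 43.70 mm; (whole slice rotated 50° about Z — lengths, areas and connectivity unchanged). Overall, the cross-section is a single solid region. Total boundary length (outer) = 43.70 mm.

43.70 mm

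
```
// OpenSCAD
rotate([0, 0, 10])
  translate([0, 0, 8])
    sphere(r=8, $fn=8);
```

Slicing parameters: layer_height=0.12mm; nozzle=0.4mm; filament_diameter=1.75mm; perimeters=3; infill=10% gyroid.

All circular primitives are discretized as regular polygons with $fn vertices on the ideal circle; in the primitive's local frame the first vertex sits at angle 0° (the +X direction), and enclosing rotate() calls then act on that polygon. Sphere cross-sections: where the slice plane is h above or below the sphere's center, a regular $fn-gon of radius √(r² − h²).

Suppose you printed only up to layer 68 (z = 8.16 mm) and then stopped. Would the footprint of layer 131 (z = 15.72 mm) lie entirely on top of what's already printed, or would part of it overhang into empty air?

entirely on top

Compare the two slices. At z = 8.16: the r=8 sphere slices to a regular 8-gon of circumradius 7.998 (√(r²−h²) with h=0.16 from center) (area = (8/2)·7.998²·sin(360°/8) = 180.95 mm²); (rotated 10° about Z; rotation is an isometry so areas/perimeters/island counts are preserved). At z = 15.72: the sphere: section is a regular 8-gon, circumradius = √(r²−h²) = √(8²−7.72²) = 2.098 (area = (8/2)·2.098²·sin(360°/8) = 12.45 mm²); (rotated 10° about Z; rotation is an isometry so areas/perimeters/island counts are preserved). Checking containment: the cross-section at z = 15.72 is a subset of the cross-section at z = 8.16.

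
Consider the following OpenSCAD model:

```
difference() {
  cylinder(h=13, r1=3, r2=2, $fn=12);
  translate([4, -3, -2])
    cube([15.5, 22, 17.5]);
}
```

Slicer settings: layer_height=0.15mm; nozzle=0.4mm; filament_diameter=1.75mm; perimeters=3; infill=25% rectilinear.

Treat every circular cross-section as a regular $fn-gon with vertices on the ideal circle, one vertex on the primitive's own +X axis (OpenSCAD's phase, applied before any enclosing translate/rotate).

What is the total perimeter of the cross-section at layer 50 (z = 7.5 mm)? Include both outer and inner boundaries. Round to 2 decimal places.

15.05 mm

At z = 7.5 mm: the cone contributes a regular 12-gon of circumradius 2.423 (interpolated between r1=3 and r2=2 at t=0.577) (perimeter = 2·12·2.423·sin(180°/12) = 15.05 mm); the cube at (4, -3) (footprint 15.5×22) is included at this height (perimeter 75.00 mm); Subtracting the remaining from the first: starting from the cone, the 15.5×22 cube at (4, -3) misses the remaining region (no effect) — boundary = 15.05 mm. Overall, the cross-section is a single solid region. Total boundary length (outer) = 15.05 mm.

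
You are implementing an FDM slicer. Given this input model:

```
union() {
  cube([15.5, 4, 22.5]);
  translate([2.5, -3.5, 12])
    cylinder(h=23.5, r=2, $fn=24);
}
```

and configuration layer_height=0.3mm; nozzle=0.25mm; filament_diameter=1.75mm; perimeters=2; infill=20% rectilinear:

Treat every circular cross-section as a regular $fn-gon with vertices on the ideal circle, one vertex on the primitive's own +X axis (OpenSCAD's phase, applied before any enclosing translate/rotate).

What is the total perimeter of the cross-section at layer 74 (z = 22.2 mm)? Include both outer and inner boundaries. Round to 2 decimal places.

51.53 mm

At z = 22.2 mm: the cube (footprint 15.5×4) is included at this height (perimeter 39.00 mm); the cylinder at (2.5, -3.5): section is a regular 24-gon, circumradius r=2 (perimeter = 2·24·2.000·sin(180°/24) = 12.53 mm); Taking the union: the 2 present regions are separate (no shared area or edge), so areas and boundary lengths simply add and each stays a separate island — boundary = 51.53 mm. Overall, the cross-section has 2 separate islands. Total boundary length (outer) = 51.53 mm.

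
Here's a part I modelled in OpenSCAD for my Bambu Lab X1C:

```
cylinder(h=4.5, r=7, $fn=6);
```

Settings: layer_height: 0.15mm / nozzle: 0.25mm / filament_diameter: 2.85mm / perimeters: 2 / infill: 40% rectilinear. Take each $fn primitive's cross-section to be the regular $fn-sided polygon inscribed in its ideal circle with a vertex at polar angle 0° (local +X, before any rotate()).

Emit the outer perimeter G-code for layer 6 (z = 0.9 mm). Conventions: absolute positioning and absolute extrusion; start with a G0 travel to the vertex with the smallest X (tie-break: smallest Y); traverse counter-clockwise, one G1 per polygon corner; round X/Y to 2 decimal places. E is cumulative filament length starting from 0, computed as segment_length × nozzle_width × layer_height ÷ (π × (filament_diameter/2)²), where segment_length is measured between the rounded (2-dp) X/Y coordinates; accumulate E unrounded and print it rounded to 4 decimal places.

G0 X-7.00 Y0.00 Z0.90
G1 X-3.50 Y-6.06 E0.0411
G1 X3.50 Y-6.06 E0.0823
G1 X7.00 Y0.00 E0.1234
G1 X3.50 Y6.06 E0.1646
G1 X-3.50 Y6.06 E0.2057
G1 X-7.00 Y0.00 E0.2468

At z = 0.9 mm: the r=7 cylinder contributes a regular 6-gon of circumradius 7. The outline is a single polygon with 6 vertices. Extrusion per mm of travel: 0.25 × 0.15 / (π × 1.425²) = 0.005878. Accumulating E over each segment gives final E = 0.2468.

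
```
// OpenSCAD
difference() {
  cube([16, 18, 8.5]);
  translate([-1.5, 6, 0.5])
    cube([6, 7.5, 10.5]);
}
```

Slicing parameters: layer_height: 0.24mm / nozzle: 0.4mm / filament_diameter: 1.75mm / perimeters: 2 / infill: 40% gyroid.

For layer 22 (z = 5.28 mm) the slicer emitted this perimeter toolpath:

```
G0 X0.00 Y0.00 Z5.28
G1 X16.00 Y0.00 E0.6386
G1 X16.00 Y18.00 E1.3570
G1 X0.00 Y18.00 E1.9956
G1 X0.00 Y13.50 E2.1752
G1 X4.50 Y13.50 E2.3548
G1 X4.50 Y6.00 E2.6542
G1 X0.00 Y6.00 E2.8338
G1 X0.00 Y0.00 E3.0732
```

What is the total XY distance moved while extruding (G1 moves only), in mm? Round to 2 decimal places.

77.00 mm

Sum the Euclidean lengths of each G1 segment: total = 77.00 mm.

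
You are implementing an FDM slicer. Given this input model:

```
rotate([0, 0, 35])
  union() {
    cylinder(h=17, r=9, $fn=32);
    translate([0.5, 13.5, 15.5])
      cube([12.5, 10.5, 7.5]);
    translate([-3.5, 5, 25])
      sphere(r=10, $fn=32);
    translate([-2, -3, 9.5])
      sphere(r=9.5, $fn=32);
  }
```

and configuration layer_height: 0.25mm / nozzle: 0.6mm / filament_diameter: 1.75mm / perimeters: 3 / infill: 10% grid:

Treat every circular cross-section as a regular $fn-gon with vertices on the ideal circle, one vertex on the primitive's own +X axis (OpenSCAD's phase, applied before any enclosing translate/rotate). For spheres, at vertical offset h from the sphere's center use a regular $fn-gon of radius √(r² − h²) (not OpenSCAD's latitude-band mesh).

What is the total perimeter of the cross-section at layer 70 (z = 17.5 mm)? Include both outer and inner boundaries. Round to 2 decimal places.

101.06 mm

At z = 17.5 mm: the cylinder is not intersected at this z (z outside [0, 17]); the 12.5×10.5 cube at (0.5, 13.5) contributes its full rectangle (perimeter 46.00 mm); the r=10 sphere at (-3.5, 5) contributes a regular 32-gon of circumradius √(10²−7.5²) = 6.614 (perimeter = 2·32·6.614·sin(180°/32) = 41.49 mm); the sphere at (-2, -3): section is a regular 32-gon, circumradius = √(r²−h²) = √(9.5²−8²) = 5.123 (perimeter = 2·32·5.123·sin(180°/32) = 32.14 mm); Taking the union: the regions partially overlap (shared area 20.39 mm²), so the edge portions inside another operand are dropped and the merged outline is re-measured after clipping — boundary = 101.06 mm; (rotated 35° about Z; rotation is an isometry so areas/perimeters/island counts are preserved). Overall, the cross-section has 2 separate islands. Total boundary length (outer) = 101.06 mm.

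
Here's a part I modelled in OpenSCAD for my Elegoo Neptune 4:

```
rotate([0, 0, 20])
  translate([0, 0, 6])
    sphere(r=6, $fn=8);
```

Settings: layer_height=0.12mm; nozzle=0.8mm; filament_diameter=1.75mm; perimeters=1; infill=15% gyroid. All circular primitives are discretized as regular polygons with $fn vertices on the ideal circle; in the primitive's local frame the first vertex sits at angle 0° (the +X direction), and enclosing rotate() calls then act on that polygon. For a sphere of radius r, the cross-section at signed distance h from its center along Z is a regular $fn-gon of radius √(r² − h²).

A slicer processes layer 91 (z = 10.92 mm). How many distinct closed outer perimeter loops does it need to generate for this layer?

At z = 10.92 mm: the sphere: section is a regular 8-gon, circumradius = √(r²−h²) = √(6²−4.92²) = 3.434; (rotated 20° about Z; rotation is an isometry so areas/perimeters/island counts are preserved). The result has 1 disconnected region.

1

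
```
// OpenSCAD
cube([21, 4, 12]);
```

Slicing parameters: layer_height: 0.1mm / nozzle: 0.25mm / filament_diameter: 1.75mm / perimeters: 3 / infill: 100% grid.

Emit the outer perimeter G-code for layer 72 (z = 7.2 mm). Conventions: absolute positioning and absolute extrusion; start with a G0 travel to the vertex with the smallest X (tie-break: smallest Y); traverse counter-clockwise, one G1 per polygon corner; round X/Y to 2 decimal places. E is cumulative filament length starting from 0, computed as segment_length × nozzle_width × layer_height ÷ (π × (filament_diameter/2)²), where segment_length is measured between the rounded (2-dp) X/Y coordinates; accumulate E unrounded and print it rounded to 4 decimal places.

At z = 7.2 mm: the cube is present — its section is the full 21×4 rectangle. The outline is a single polygon with 4 vertices. Extrusion per mm of travel: 0.25 × 0.1 / (π × 0.875²) = 0.010394. Accumulating E over each segment gives final E = 0.5197.

G0 X0.00 Y0.00 Z7.20
G1 X21.00 Y0.00 E0.2183
G1 X21.00 Y4.00 E0.2598
G1 X0.00 Y4.00 E0.4781
G1 X0.00 Y0.00 E0.5197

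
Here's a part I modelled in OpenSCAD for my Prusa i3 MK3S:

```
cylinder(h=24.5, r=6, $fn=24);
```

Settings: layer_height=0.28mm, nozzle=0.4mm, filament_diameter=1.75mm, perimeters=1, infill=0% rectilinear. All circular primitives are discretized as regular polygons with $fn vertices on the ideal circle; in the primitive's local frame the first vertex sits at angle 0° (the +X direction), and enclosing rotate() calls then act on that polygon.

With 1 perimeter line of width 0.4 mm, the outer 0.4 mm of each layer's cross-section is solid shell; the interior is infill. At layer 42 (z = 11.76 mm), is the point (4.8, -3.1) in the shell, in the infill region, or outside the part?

shell

At z = 11.76 mm: the cylinder: section is a regular 24-gon, circumradius r=6. Overall, the cross-section is a single solid region. The nearest boundary edge runs (4.24, -4.24)→(5.20, -3.00); distance from the point to it = 0.25 mm. The point is inside the cross-section, 0.25 mm from the nearest boundary — within the 0.4 mm shell band (1 × 0.4).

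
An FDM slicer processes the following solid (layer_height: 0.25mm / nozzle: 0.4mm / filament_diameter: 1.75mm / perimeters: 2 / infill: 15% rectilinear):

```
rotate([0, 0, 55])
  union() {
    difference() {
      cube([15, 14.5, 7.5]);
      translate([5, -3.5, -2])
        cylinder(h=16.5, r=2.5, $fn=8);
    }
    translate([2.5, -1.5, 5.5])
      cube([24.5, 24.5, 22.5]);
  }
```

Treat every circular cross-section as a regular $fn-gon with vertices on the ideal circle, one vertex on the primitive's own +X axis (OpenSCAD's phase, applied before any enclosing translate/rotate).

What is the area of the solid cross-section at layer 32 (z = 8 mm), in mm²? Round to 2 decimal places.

600.25 mm²

At z = 8 mm: the cube is absent (z outside [0, 7.5]); the cylinder at (5, -3.5): section is a regular 8-gon, circumradius r=2.5 (area = (8/2)·2.500²·sin(360°/8) = 17.68 mm²); Taking the first minus the rest: the first operand is absent here, so nothing remains; the 24.5×24.5 cube at (2.5, -1.5) contributes its full rectangle (area 600.25 mm²); Merging all regions: only the 24.5×24.5 cube at (2.5, -1.5) is present, so the union is just that shape — area = 600.25 mm²; (rotated 55° about Z; rotation is an isometry so areas/perimeters/island counts are preserved). Overall, the cross-section is a single solid region. Net area = 600.25 mm².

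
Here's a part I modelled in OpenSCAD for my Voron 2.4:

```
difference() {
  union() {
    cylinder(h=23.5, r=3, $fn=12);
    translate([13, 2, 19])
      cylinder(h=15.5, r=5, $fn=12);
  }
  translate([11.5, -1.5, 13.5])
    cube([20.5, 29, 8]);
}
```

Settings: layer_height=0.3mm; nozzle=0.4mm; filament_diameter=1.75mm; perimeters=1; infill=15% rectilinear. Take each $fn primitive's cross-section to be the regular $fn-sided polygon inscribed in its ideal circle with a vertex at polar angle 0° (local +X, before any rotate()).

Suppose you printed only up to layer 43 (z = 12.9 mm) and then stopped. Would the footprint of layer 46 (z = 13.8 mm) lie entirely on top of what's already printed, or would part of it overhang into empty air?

Compare the two slices. At z = 12.9: the r=3 cylinder gives a regular 12-gon of circumradius 3 (constant along its height) (area = (12/2)·3.000²·sin(360°/12) = 27.00 mm²); the cylinder at (13, 2) is not intersected at this z (z outside [19, 34.5]); Combining (union): only the r=3 cylinder is present, so the union is just that shape — area = 27.00 mm²; the cube at (11.5, -1.5) is not intersected at this z (z outside [13.5, 21.5]); After the difference (first − rest): none of the subtracted shapes is present at this height, so the result so far is unchanged — area = 27.00 mm². At z = 13.8: the r=3 cylinder contributes a regular 12-gon of circumradius 3 (area = (12/2)·3.000²·sin(360°/12) = 27.00 mm²); the cylinder at (13, 2) is not intersected at this z (z outside [19, 34.5]); Taking the union: only the r=3 cylinder is present, so the union is just that shape — area = 27.00 mm²; the cube at (11.5, -1.5) is present — its section is the full 20.5×29 rectangle (area 594.50 mm²); Taking the first minus the rest: starting from the result so far (27.00 mm²), the 20.5×29 cube at (11.5, -1.5) misses the remaining region (no effect) — area = 27.00 mm². Checking containment: the cross-section at z = 13.8 is a subset of the cross-section at z = 12.9.

entirely on top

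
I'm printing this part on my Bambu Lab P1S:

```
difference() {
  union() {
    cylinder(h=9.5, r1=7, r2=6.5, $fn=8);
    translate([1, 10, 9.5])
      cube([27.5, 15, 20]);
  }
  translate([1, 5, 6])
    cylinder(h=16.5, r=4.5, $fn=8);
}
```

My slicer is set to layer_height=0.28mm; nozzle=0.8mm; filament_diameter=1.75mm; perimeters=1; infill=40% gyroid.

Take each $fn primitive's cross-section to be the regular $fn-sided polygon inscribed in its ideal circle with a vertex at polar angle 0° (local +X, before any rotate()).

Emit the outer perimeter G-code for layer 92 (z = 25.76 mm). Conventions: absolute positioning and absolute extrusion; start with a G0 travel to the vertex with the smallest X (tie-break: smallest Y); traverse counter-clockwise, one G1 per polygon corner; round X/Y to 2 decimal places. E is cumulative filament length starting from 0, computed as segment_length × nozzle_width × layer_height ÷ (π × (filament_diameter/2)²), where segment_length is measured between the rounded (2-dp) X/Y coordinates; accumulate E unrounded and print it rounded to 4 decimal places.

G0 X1.00 Y10.00 Z25.76
G1 X28.50 Y10.00 E2.5610
G1 X28.50 Y25.00 E3.9580
G1 X1.00 Y25.00 E6.5190
G1 X1.00 Y10.00 E7.9159

At z = 25.76 mm: the cone is not intersected at this z (z outside [0, 9.5]); the 27.5×15 cube at (1, 10) contributes its full rectangle; Taking the union: only the 27.5×15 cube at (1, 10) is present, so the union is just that shape — 1 connected region; the cylinder at (1, 5) does not reach this height (z outside [6, 22.5]); After the difference (first − rest): none of the subtracted shapes is present at this height, so that combined region is unchanged — 1 connected region. The outline is a single polygon with 4 vertices. Extrusion per mm of travel: 0.8 × 0.28 / (π × 0.875²) = 0.093128. Accumulating E over each segment gives final E = 7.9159.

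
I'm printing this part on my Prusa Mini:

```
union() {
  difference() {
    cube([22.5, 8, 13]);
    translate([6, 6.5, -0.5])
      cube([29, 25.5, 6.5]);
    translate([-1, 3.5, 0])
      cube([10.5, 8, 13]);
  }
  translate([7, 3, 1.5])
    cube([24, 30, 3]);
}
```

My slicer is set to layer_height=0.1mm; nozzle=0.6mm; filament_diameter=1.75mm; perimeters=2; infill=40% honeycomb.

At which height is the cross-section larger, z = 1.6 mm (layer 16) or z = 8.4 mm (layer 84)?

layer 16 (z = 1.6 mm)

Layer 16 (z = 1.6): the 22.5×8 cube contributes its full rectangle (area 180.00 mm²); the cube at (6, 6.5) is present — its section is the full 29×25.5 rectangle (area 739.50 mm²); the cube at (-1, 3.5) (footprint 10.5×8) is included at this height (area 84.00 mm²); Subtracting the remaining from the first: starting from the 22.5×8 cube (180.00 mm²), the 29×25.5 cube at (6, 6.5) partially overlaps it — only the 24.75 mm² overlap (of its 739.50 mm²) is removed, clipping the outline; the 10.5×8 cube at (-1, 3.5) partially overlaps it — only the 37.50 mm² overlap (of its 84.00 mm²) is removed, clipping the outline — area = 117.75 mm²; the cube at (7, 3) (footprint 24×30) is included at this height (area 720.00 mm²); Combining (union): the regions partially overlap — summed areas 837.75 mm² minus the doubly-counted overlap 46.75 mm² gives 791.00 mm² — area = 791.00 mm². So its area = 791.00 mm². Layer 84 (z = 8.4): the cube (footprint 22.5×8) is included at this height (area 180.00 mm²); the cube at (6, 6.5) is absent (z outside [-0.5, 6]); the 10.5×8 cube at (-1, 3.5) contributes its full rectangle (area 84.00 mm²); After the difference (first − rest): starting from the 22.5×8 cube (180.00 mm²), the 10.5×8 cube at (-1, 3.5) partially overlaps it — only the 42.75 mm² overlap (of its 84.00 mm²) is removed, clipping the outline — area = 137.25 mm²; the cube at (7, 3) does not reach this height (z outside [1.5, 4.5]); Merging all regions: only that combined region is present, so the union is just that shape — area = 137.25 mm². So its area = 137.25 mm². Layer 16 is larger (791.00 vs 137.25 mm²).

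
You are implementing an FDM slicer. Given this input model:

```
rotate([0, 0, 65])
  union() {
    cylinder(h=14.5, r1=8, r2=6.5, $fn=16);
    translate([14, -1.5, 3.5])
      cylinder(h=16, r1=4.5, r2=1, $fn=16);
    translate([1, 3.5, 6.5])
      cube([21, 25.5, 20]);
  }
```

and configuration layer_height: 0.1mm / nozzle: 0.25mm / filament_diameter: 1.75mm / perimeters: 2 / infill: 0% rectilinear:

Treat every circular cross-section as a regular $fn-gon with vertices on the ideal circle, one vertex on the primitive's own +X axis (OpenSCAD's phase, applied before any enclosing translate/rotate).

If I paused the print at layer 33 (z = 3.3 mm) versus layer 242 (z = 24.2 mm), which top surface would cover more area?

layer 242 (z = 24.2 mm)

Layer 33 (z = 3.3): the cone (r1=8→r2=6.5) has section circumradius 7.659 here — a regular 16-gon (area = (16/2)·7.659²·sin(360°/16) = 179.57 mm²); the cone at (14, -1.5) is not intersected at this z (z outside [3.5, 19.5]); the cube at (1, 3.5) is absent (z outside [6.5, 26.5]); Taking the union: only the cone is present, so the union is just that shape — area = 179.57 mm²; (rotated 65° about Z; rotation is an isometry so areas/perimeters/island counts are preserved). So its area = 179.57 mm². Layer 242 (z = 24.2): the cone is absent (z outside [0, 14.5]); the cone at (14, -1.5) does not reach this height (z outside [3.5, 19.5]); the cube at (1, 3.5) (footprint 21×25.5) is included at this height (area 535.50 mm²); Merging all regions: only the 21×25.5 cube at (1, 3.5) is present, so the union is just that shape — area = 535.50 mm²; (rotated 65° about Z; rotation is an isometry so areas/perimeters/island counts are preserved). So its area = 535.50 mm². Layer 242 is larger (535.50 vs 179.57 mm²).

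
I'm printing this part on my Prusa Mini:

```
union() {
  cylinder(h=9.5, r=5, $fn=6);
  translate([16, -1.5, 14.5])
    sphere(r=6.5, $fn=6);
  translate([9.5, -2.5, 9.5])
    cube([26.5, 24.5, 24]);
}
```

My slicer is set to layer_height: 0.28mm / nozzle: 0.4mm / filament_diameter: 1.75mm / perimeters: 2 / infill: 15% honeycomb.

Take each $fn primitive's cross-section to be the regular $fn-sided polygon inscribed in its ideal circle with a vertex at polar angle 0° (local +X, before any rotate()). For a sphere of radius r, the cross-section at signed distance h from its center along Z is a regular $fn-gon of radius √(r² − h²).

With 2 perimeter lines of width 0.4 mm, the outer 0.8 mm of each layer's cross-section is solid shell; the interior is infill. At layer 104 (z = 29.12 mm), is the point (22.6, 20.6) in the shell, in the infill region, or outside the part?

At z = 29.12 mm: the cylinder does not reach this height (z outside [0, 9.5]); the sphere at (16, -1.5) is not intersected at this z (|z−center|=14.620 > r=6.5); the 26.5×24.5 cube at (9.5, -2.5) contributes its full rectangle; Merging all regions: only the 26.5×24.5 cube at (9.5, -2.5) is present, so the union is just that shape — 1 connected region. Overall, the cross-section is a single solid region. The nearest boundary edge runs (36.00, 22.00)→(9.50, 22.00); distance from the point to it = 1.40 mm. The point is inside the cross-section and 1.40 mm from the nearest boundary — more than the 0.8 mm shell width (2 × 0.4), so it's in the infill interior.

infill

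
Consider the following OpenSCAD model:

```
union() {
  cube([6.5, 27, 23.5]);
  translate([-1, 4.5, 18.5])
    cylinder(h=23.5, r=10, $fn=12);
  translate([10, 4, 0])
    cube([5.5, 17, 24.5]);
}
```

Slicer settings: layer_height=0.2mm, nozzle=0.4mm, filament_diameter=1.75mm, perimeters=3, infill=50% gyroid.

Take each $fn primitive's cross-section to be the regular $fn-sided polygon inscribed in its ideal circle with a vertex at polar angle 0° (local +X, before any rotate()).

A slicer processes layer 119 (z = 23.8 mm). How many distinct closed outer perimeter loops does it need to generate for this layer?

At z = 23.8 mm: the cube is not intersected at this z (z outside [0, 23.5]); the cylinder at (-1, 4.5): section is a regular 12-gon, circumradius r=10; the cube at (10, 4) is present — its section is the full 5.5×17 rectangle; Taking the union: the 2 present regions are separate (no shared area or edge), so areas and boundary lengths simply add and each stays a separate island — 2 connected regions. The result has 2 disconnected regions.

2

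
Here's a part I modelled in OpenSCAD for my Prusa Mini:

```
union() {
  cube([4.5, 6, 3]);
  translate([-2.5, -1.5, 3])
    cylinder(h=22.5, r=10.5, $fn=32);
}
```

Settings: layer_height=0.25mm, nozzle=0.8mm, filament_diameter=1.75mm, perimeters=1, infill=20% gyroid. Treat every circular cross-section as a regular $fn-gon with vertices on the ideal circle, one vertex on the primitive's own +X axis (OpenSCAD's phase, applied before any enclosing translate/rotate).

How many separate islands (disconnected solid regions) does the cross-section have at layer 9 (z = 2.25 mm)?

At z = 2.25 mm: the cube is present — its section is the full 4.5×6 rectangle; the cylinder at (-2.5, -1.5) does not reach this height (z outside [3, 25.5]); Merging all regions: only the 4.5×6 cube is present, so the union is just that shape — 1 connected region. Overall, the cross-section is a single solid region. Island count = 1.

1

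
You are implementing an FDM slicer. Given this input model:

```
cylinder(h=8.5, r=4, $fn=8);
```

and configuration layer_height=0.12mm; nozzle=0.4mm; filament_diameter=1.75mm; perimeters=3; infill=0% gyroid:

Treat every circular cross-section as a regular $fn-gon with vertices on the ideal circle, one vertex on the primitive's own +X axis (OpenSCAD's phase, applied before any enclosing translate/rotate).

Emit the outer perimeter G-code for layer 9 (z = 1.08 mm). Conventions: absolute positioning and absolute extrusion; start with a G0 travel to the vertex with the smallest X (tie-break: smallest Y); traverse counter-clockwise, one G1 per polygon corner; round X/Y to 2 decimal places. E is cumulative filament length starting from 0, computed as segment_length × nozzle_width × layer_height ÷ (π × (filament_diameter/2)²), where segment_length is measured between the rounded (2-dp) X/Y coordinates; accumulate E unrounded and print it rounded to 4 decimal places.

G0 X-4.00 Y0.00 Z1.08
G1 X-2.83 Y-2.83 E0.0611
G1 X0.00 Y-4.00 E0.1222
G1 X2.83 Y-2.83 E0.1833
G1 X4.00 Y0.00 E0.2444
G1 X2.83 Y2.83 E0.3056
G1 X0.00 Y4.00 E0.3667
G1 X-2.83 Y2.83 E0.4278
G1 X-4.00 Y0.00 E0.4889

At z = 1.08 mm: the cylinder: section is a regular 8-gon, circumradius r=4. The outline is a single polygon with 8 vertices. Extrusion per mm of travel: 0.4 × 0.12 / (π × 0.875²) = 0.019956. Accumulating E over each segment gives final E = 0.4889.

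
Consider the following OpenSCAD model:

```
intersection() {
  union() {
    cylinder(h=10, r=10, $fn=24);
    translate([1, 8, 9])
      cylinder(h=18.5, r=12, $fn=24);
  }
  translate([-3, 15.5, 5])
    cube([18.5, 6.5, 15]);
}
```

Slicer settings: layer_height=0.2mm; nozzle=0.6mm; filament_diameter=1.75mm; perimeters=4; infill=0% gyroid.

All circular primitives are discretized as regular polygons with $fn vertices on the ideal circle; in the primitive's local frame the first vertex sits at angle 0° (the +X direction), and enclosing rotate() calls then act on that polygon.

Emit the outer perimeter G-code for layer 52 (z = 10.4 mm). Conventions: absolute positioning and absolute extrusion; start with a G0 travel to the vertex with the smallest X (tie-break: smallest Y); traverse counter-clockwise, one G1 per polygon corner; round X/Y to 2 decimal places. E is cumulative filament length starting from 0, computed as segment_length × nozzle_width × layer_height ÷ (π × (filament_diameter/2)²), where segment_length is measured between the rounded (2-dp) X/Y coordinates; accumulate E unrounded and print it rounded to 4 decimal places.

At z = 10.4 mm: the cylinder does not reach this height (z outside [0, 10]); the cylinder at (1, 8): section is a regular 24-gon, circumradius r=12; Combining (union): only the r=12 cylinder at (1, 8) is present, so the union is just that shape — 1 connected region; the 18.5×6.5 cube at (-3, 15.5) contributes its full rectangle; After intersecting: the 18.5×6.5 cube at (-3, 15.5) partially overlaps the result so far; clipping to the common part keeps 45.47 mm² — 1 connected region. The outline is a single polygon with 8 vertices. Extrusion per mm of travel: 0.6 × 0.2 / (π × 0.875²) = 0.049890. Accumulating E over each segment gives final E = 1.5816.

G0 X-3.00 Y15.50 Z10.40
G1 X10.24 Y15.50 E0.6605
G1 X9.49 Y16.49 E0.7225
G1 X7.00 Y18.39 E0.8788
G1 X4.11 Y19.59 E1.0349
G1 X1.00 Y20.00 E1.1914
G1 X-2.11 Y19.59 E1.3479
G1 X-3.00 Y19.22 E1.3960
G1 X-3.00 Y15.50 E1.5816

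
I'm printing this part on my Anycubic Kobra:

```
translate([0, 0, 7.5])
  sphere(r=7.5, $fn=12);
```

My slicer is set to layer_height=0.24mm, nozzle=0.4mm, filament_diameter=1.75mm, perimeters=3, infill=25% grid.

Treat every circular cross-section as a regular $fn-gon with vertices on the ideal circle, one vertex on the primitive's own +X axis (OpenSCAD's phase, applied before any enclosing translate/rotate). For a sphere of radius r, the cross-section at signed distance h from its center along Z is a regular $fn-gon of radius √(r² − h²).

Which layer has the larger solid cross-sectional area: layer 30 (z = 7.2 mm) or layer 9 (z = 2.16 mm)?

layer 30 (z = 7.2 mm)

Layer 30 (z = 7.2): the r=7.5 sphere slices to a regular 12-gon of circumradius 7.494 (√(r²−h²) with h=0.3 from center) (area = (12/2)·7.494²·sin(360°/12) = 168.48 mm²). So its area = 168.48 mm². Layer 9 (z = 2.16): the sphere: section is a regular 12-gon, circumradius = √(r²−h²) = √(7.5²−5.34²) = 5.266 (area = (12/2)·5.266²·sin(360°/12) = 83.20 mm²). So its area = 83.20 mm². Layer 30 is larger (168.48 vs 83.20 mm²).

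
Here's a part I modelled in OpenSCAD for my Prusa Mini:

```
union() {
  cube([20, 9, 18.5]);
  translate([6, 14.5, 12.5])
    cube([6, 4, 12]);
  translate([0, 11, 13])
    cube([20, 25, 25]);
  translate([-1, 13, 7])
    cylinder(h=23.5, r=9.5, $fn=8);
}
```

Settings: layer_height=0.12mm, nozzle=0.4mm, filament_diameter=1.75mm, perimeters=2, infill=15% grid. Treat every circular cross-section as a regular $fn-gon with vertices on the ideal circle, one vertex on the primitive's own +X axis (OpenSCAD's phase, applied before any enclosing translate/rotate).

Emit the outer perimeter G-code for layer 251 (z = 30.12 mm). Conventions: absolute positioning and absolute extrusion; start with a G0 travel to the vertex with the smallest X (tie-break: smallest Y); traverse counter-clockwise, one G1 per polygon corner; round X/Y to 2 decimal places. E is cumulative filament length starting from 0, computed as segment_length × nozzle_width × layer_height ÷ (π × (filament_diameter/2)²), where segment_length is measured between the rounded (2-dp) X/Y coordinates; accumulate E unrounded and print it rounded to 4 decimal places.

At z = 30.12 mm: the cube does not reach this height (z outside [0, 18.5]); the cube at (6, 14.5) is absent (z outside [12.5, 24.5]); the 20×25 cube at (0, 11) contributes its full rectangle; the r=9.5 cylinder at (-1, 13) contributes a regular 8-gon of circumradius 9.5; Merging all regions: the regions partially overlap (shared area 70.70 mm²), so overlapping operands fuse into one piece — 1 connected region. The outline is a single polygon with 11 vertices. Extrusion per mm of travel: 0.4 × 0.12 / (π × 0.875²) = 0.019956. Accumulating E over each segment gives final E = 2.2708.

G0 X-10.50 Y13.00 Z30.12
G1 X-7.72 Y6.28 E0.1451
G1 X-1.00 Y3.50 E0.2903
G1 X5.72 Y6.28 E0.4354
G1 X7.67 Y11.00 E0.5373
G1 X20.00 Y11.00 E0.7834
G1 X20.00 Y36.00 E1.2823
G1 X0.00 Y36.00 E1.6814
G1 X0.00 Y22.09 E1.9590
G1 X-1.00 Y22.50 E1.9805
G1 X-7.72 Y19.72 E2.1257
G1 X-10.50 Y13.00 E2.2708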